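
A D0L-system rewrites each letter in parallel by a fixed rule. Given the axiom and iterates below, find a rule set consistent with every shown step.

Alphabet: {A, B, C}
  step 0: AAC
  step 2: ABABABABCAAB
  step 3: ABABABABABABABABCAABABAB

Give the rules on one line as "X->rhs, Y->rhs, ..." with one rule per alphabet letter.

A->AB, B->AB, C->CA

  step 2 ⇒ step 3: ABABABABCAAB ⇒ AB·AB·AB·AB·AB·AB·AB·AB·CA·AB·AB·AB
    A ↦ AB
    B ↦ AB
    C ↦ CA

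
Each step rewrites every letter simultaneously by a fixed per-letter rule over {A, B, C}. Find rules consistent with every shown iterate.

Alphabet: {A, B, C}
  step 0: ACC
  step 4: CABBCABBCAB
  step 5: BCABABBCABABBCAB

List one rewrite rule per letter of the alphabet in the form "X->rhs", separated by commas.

  step 4 ⇒ step 5: CABBCABBCAB ⇒ B·C·AB·AB·B·C·AB·AB·B·C·AB
    A ↦ C
    B ↦ AB
    C ↦ B

A->C, B->AB, C->B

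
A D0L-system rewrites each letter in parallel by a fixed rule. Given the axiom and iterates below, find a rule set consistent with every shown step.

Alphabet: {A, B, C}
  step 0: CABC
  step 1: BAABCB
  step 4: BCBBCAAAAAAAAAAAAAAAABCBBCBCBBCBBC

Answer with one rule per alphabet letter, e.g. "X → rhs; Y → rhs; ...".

A->AA, B->BC, C->B

  step 0 ⇒ step 1: CABC ⇒ B·AA·BC·B
    A ↦ AA
    B ↦ BC
    C ↦ B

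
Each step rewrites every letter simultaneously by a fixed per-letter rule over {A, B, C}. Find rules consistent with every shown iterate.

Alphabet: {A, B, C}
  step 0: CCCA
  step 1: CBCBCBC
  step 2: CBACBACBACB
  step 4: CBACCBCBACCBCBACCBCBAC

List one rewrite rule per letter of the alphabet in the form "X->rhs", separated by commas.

  step 1 ⇒ step 2: CBCBCBC ⇒ CB·A·CB·A·CB·A·CB
    B ↦ A
    C ↦ CB
  step 0 ⇒ step 1: CCCA ⇒ CB·CB·CB·C
    A ↦ C

A->C, B->A, C->CB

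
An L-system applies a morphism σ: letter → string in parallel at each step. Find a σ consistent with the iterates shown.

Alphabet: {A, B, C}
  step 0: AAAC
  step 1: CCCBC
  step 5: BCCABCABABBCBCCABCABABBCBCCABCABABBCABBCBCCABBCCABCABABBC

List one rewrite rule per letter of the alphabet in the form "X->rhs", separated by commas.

  step 0 ⇒ step 1: AAAC ⇒ C·C·C·BC
    A ↦ C
    C ↦ BC
    B ↦ AB  (constrained at step 1)

A->C, B->AB, C->BC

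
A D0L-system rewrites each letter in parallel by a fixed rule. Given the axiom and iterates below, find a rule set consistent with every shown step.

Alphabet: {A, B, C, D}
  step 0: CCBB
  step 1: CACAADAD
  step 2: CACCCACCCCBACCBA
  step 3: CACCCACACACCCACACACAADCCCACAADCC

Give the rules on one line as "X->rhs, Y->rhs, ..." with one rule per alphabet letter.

A->CC, B->AD, C->CA, D->BA

  step 2 ⇒ step 3: CACCCACCCCBACCBA ⇒ CA·CC·CA·CA·CA·CC·CA·CA·CA·CA·AD·CC·CA·CA·AD·CC
    A ↦ CC
    B ↦ AD
    C ↦ CA
  step 1 ⇒ step 2: CACAADAD ⇒ CA·CC·CA·CC·CC·BA·CC·BA
    D ↦ BA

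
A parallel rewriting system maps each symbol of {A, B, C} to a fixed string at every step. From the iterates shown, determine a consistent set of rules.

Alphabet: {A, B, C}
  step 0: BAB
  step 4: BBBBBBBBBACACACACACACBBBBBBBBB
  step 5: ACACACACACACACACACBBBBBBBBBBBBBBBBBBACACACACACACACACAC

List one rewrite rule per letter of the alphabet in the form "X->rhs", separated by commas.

  step 4 ⇒ step 5: BBBBBBBBBACACACACACACBBBBBBBBB ⇒ AC·AC·AC·AC·AC·AC·AC·AC·AC·BB·B·BB·B·BB·B·BB·B·BB·B·BB·B·AC·AC·AC·AC·AC·AC·AC·AC·AC
    A ↦ BB
    B ↦ AC
    C ↦ B

A->BB, B->AC, C->B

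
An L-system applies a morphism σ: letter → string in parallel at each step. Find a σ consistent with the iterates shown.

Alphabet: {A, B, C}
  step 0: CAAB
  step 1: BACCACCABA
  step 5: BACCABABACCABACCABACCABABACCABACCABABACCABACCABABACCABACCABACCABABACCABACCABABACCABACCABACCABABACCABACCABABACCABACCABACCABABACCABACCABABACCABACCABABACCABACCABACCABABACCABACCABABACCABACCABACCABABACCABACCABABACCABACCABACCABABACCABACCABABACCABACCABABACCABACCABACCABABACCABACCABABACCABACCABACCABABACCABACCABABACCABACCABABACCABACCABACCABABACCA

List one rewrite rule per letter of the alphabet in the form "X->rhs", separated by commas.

  step 0 ⇒ step 1: CAAB ⇒ BA·CCA·CCA·BA
    A ↦ CCA
    B ↦ BA
    C ↦ BA

A->CCA, B->BA, C->BA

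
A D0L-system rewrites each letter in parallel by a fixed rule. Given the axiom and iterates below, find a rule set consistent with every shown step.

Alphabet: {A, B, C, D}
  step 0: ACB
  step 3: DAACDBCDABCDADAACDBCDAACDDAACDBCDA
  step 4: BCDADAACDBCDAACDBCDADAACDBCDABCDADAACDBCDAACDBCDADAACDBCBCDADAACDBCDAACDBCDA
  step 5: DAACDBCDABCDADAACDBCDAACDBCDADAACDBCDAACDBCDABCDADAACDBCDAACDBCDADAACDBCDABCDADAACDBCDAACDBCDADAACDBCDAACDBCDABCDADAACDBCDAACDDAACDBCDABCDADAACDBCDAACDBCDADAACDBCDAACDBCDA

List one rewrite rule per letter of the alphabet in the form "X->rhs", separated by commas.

  step 4 ⇒ step 5: BCDADAACDBCDAACDBCDADAACDBCDABCDADAACDBCDAACDBCDADAACDBCBCDADAACDBCDAACDBCDA ⇒ DA·ACD·BC·DA·BC·DA·DA·ACD·BC·DA·ACD·BC·DA·DA·ACD·BC·DA·ACD·BC·DA·BC·DA·DA·ACD·BC·DA·ACD·BC·DA·DA·ACD·BC·DA·BC·DA·DA·ACD·BC·DA·ACD·BC·DA·DA·ACD·BC·DA·ACD·BC·DA·BC·DA·DA·ACD·BC·DA·ACD·DA·ACD·BC·DA·BC·DA·DA·ACD·BC·DA·ACD·BC·DA·DA·ACD·BC·DA·ACD·BC·DA
    A ↦ DA
    B ↦ DA
    C ↦ ACD
    D ↦ BC

A->DA, B->DA, C->ACD, D->BC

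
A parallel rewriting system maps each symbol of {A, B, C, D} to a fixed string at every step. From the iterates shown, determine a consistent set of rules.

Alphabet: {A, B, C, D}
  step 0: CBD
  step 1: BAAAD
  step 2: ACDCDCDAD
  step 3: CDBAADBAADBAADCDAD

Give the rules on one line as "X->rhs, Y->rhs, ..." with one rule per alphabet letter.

  step 2 ⇒ step 3: ACDCDCDAD ⇒ CD·BA·AD·BA·AD·BA·AD·CD·AD
    A ↦ CD
    C ↦ BA
    D ↦ AD
  step 0 ⇒ step 1: CBD ⇒ BA·A·AD
    B ↦ A

A->CD, B->A, C->BA, D->AD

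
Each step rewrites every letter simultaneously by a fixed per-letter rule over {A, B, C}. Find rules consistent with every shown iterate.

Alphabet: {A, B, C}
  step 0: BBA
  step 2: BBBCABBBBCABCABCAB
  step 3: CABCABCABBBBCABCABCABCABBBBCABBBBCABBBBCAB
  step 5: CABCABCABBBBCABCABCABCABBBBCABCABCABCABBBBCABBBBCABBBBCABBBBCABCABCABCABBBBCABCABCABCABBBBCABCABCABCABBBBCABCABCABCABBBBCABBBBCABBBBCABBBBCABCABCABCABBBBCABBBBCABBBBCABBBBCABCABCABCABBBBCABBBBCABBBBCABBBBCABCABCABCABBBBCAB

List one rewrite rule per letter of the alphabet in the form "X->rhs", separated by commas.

A->BB, B->CAB, C->B

  step 2 ⇒ step 3: BBBCABBBBCABCABCAB ⇒ CAB·CAB·CAB·B·BB·CAB·CAB·CAB·CAB·B·BB·CAB·B·BB·CAB·B·BB·CAB
    A ↦ BB
    B ↦ CAB
    C ↦ B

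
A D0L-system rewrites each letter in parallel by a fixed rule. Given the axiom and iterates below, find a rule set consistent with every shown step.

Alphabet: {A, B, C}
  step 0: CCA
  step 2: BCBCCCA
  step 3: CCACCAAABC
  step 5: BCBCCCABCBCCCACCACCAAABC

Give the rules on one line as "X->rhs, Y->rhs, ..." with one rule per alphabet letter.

  step 2 ⇒ step 3: BCBCCCA ⇒ CC·A·CC·A·A·A·BC
    A ↦ BC
    B ↦ CC
    C ↦ A

A->BC, B->CC, C->A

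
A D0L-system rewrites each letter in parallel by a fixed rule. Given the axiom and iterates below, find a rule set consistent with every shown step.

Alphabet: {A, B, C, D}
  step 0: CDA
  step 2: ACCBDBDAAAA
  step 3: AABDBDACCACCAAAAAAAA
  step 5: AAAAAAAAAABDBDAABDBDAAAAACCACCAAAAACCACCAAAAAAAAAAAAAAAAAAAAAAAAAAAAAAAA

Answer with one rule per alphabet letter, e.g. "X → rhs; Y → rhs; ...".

  step 2 ⇒ step 3: ACCBDBDAAAA ⇒ AA·BD·BD·A·CC·A·CC·AA·AA·AA·AA
    A ↦ AA
    B ↦ A
    C ↦ BD
    D ↦ CC

A->AA, B->A, C->BD, D->CC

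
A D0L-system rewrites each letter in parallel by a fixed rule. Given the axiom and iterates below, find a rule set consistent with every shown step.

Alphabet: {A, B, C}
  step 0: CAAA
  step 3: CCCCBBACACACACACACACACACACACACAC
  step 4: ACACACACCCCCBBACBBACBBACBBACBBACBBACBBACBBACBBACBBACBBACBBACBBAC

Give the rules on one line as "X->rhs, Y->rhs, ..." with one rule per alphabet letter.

A->BB, B->CC, C->AC

  step 3 ⇒ step 4: CCCCBBACACACACACACACACACACACACAC ⇒ AC·AC·AC·AC·CC·CC·BB·AC·BB·AC·BB·AC·BB·AC·BB·AC·BB·AC·BB·AC·BB·AC·BB·AC·BB·AC·BB·AC·BB·AC·BB·AC
    A ↦ BB
    B ↦ CC
    C ↦ AC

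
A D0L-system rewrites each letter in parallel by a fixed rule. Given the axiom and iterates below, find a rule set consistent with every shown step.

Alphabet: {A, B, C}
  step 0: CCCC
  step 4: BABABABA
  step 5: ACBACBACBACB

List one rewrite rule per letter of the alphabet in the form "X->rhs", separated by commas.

A->B, B->AC, C->A

  step 4 ⇒ step 5: BABABABA ⇒ AC·B·AC·B·AC·B·AC·B
    A ↦ B
    B ↦ AC
    C ↦ A  (constrained at step 0)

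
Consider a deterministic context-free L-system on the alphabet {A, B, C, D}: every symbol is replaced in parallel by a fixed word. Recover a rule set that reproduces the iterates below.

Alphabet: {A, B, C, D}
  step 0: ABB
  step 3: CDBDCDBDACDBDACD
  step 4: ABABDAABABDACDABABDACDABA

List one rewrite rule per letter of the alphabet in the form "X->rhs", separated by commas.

A->CD, B->BD, C->AB, D->A

  step 3 ⇒ step 4: CDBDCDBDACDBDACD ⇒ AB·A·BD·A·AB·A·BD·A·CD·AB·A·BD·A·CD·AB·A
    A ↦ CD
    B ↦ BD
    C ↦ AB
    D ↦ A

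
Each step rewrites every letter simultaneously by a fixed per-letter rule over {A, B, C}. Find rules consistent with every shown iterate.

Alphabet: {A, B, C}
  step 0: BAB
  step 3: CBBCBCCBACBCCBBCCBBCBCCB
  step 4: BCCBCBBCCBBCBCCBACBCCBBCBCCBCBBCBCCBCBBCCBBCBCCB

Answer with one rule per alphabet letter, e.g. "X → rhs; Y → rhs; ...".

  step 3 ⇒ step 4: CBBCBCCBACBCCBBCCBBCBCCB ⇒ BC·CB·CB·BC·CB·BC·BC·CB·AC·BC·CB·BC·BC·CB·CB·BC·BC·CB·CB·BC·CB·BC·BC·CB
    A ↦ AC
    B ↦ CB
    C ↦ BC

A->AC, B->CB, C->BC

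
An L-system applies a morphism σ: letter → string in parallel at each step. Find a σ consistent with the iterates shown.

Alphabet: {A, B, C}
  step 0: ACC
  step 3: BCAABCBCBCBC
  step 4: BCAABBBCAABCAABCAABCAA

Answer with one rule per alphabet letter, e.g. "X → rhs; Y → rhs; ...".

  step 3 ⇒ step 4: BCAABCBCBCBC ⇒ BC·AA·B·B·BC·AA·BC·AA·BC·AA·BC·AA
    A ↦ B
    B ↦ BC
    C ↦ AA

A->B, B->BC, C->AA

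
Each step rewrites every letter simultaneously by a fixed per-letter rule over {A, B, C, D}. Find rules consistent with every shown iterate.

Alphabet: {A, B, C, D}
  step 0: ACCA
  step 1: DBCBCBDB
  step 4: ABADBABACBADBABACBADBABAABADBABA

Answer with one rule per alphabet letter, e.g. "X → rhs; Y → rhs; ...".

A->DB, B->A, C->CB, D->AB

  step 0 ⇒ step 1: ACCA ⇒ DB·CB·CB·DB
    A ↦ DB
    C ↦ CB
    B ↦ A  (constrained at step 1)
    D ↦ AB  (constrained at step 1)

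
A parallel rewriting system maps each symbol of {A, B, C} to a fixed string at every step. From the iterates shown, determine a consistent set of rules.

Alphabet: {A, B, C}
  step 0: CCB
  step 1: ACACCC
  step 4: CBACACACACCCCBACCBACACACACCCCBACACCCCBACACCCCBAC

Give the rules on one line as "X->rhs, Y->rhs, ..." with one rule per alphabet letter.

  step 0 ⇒ step 1: CCB ⇒ AC·AC·CC
    B ↦ CC
    C ↦ AC
    A ↦ CB  (constrained at step 1)

A->CB, B->CC, C->AC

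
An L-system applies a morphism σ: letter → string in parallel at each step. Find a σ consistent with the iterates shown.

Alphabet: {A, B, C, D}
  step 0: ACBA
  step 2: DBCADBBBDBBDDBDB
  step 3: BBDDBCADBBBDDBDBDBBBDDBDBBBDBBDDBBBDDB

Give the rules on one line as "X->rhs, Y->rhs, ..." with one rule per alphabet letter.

  step 2 ⇒ step 3: DBCADBBBDBBDDBDB ⇒ BBD·DB·CAD·B·BBD·DB·DB·DB·BBD·DB·DB·BBD·BBD·DB·BBD·DB
    A ↦ B
    B ↦ DB
    C ↦ CAD
    D ↦ BBD

A->B, B->DB, C->CAD, D->BBD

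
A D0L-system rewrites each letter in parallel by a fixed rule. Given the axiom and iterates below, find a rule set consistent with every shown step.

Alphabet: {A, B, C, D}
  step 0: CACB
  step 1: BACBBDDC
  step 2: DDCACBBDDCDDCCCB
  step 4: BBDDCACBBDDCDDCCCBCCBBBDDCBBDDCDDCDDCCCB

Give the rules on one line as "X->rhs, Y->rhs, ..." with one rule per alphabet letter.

A->ACB, B->DDC, C->B, D->C

  step 1 ⇒ step 2: BACBBDDC ⇒ DDC·ACB·B·DDC·DDC·C·C·B
    A ↦ ACB
    B ↦ DDC
    C ↦ B
    D ↦ C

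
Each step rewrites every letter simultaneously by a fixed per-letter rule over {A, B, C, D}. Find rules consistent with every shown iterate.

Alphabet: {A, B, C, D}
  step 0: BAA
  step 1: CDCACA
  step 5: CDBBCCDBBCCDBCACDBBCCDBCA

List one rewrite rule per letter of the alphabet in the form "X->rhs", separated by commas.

A->CA, B->CD, C->B, D->C

  step 0 ⇒ step 1: BAA ⇒ CD·CA·CA
    A ↦ CA
    B ↦ CD
    C ↦ B  (constrained at step 1)
    D ↦ C  (constrained at step 1)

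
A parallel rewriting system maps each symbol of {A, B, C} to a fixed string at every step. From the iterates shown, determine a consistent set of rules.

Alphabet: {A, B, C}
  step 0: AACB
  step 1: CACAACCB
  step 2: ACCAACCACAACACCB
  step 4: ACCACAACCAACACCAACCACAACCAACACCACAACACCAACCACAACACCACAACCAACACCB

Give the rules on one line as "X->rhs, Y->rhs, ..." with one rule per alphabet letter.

  step 1 ⇒ step 2: CACAACCB ⇒ AC·CA·AC·CA·CA·AC·AC·CB
    A ↦ CA
    B ↦ CB
    C ↦ AC

A->CA, B->CB, C->AC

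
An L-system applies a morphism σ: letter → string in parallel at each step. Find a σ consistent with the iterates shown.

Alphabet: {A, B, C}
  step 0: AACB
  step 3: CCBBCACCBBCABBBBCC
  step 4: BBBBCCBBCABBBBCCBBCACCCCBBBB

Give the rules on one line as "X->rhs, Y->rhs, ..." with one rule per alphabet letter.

  step 3 ⇒ step 4: CCBBCACCBBCABBBBCC ⇒ BB·BB·C·C·BB·CA·BB·BB·C·C·BB·CA·C·C·C·C·BB·BB
    A ↦ CA
    B ↦ C
    C ↦ BB

A->CA, B->C, C->BB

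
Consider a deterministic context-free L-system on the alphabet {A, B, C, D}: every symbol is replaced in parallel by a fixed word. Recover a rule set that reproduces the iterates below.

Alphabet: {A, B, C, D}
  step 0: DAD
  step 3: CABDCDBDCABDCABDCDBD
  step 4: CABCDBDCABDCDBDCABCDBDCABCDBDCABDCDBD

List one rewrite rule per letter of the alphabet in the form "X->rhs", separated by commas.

A->B, B->CD, C->CA, D->BD

  step 3 ⇒ step 4: CABDCDBDCABDCABDCDBD ⇒ CA·B·CD·BD·CA·BD·CD·BD·CA·B·CD·BD·CA·B·CD·BD·CA·BD·CD·BD
    A ↦ B
    B ↦ CD
    C ↦ CA
    D ↦ BD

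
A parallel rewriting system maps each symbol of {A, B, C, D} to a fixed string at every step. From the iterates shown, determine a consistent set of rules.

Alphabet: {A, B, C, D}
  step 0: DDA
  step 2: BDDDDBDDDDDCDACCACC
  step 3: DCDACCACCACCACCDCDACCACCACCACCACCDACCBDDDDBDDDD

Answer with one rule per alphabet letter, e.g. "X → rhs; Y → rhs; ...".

  step 2 ⇒ step 3: BDDDDBDDDDDCDACCACC ⇒ DCD·ACC·ACC·ACC·ACC·DCD·ACC·ACC·ACC·ACC·ACC·D·ACC·BDD·D·D·BDD·D·D
    A ↦ BDD
    B ↦ DCD
    C ↦ D
    D ↦ ACC

A->BDD, B->DCD, C->D, D->ACC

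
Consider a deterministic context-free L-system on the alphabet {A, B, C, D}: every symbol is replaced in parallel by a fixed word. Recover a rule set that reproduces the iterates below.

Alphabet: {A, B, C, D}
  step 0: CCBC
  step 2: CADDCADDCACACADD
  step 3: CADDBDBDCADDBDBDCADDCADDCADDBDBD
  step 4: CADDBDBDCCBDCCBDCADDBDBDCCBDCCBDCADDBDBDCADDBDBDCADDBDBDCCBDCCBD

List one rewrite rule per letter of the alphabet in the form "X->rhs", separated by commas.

  step 3 ⇒ step 4: CADDBDBDCADDBDBDCADDCADDCADDBDBD ⇒ CA·DD·BD·BD·CC·BD·CC·BD·CA·DD·BD·BD·CC·BD·CC·BD·CA·DD·BD·BD·CA·DD·BD·BD·CA·DD·BD·BD·CC·BD·CC·BD
    A ↦ DD
    B ↦ CC
    C ↦ CA
    D ↦ BD

A->DD, B->CC, C->CA, D->BD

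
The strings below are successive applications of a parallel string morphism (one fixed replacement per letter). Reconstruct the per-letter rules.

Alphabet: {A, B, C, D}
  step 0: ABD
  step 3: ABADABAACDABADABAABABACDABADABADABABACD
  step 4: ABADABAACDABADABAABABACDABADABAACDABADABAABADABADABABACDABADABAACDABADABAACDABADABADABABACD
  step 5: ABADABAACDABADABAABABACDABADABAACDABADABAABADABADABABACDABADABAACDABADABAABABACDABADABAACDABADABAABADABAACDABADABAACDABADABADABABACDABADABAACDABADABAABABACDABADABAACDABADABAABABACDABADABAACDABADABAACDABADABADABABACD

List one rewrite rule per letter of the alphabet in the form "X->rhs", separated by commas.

A->ABA, B->D, C->B, D->ACD

  step 4 ⇒ step 5: ABADABAACDABADABAABABACDABADABAACDABADABAABADABADABABACDABADABAACDABADABAACDABADABADABABACD ⇒ ABA·D·ABA·ACD·ABA·D·ABA·ABA·B·ACD·ABA·D·ABA·ACD·ABA·D·ABA·ABA·D·ABA·D·ABA·B·ACD·ABA·D·ABA·ACD·ABA·D·ABA·ABA·B·ACD·ABA·D·ABA·ACD·ABA·D·ABA·ABA·D·ABA·ACD·ABA·D·ABA·ACD·ABA·D·ABA·D·ABA·B·ACD·ABA·D·ABA·ACD·ABA·D·ABA·ABA·B·ACD·ABA·D·ABA·ACD·ABA·D·ABA·ABA·B·ACD·ABA·D·ABA·ACD·ABA·D·ABA·ACD·ABA·D·ABA·D·ABA·B·ACD
    A ↦ ABA
    B ↦ D
    C ↦ B
    D ↦ ACD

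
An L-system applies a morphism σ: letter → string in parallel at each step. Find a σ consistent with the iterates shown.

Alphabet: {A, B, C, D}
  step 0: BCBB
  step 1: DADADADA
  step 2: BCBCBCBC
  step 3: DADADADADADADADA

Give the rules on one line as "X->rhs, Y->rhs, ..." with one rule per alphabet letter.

A->C, B->DA, C->DA, D->B

  step 2 ⇒ step 3: BCBCBCBC ⇒ DA·DA·DA·DA·DA·DA·DA·DA
    B ↦ DA
    C ↦ DA
  step 1 ⇒ step 2: DADADADA ⇒ B·C·B·C·B·C·B·C
    A ↦ C
  step 1 ⇒ step 2: DADADADA ⇒ B·C·B·C·B·C·B·C
    D ↦ B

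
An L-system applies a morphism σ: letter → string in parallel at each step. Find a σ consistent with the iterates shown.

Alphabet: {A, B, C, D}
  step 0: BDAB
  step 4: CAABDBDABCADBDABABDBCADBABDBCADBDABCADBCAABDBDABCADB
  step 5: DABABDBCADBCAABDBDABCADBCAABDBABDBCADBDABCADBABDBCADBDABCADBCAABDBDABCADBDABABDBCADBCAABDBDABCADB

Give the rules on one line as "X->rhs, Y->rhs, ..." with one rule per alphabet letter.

A->AB, B->DB, C->D, D->CA

  step 4 ⇒ step 5: CAABDBDABCADBDABABDBCADBABDBCADBDABCADBCAABDBDABCADB ⇒ D·AB·AB·DB·CA·DB·CA·AB·DB·D·AB·CA·DB·CA·AB·DB·AB·DB·CA·DB·D·AB·CA·DB·AB·DB·CA·DB·D·AB·CA·DB·CA·AB·DB·D·AB·CA·DB·D·AB·AB·DB·CA·DB·CA·AB·DB·D·AB·CA·DB
    A ↦ AB
    B ↦ DB
    C ↦ D
    D ↦ CA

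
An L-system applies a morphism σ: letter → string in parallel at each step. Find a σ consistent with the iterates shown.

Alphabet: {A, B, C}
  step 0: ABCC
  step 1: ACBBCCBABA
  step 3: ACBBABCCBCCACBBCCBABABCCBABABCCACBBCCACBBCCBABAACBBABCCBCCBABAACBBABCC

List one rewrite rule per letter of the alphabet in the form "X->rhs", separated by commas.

A->ACB, B->BCC, C->BA

  step 0 ⇒ step 1: ABCC ⇒ ACB·BCC·BA·BA
    A ↦ ACB
    B ↦ BCC
    C ↦ BA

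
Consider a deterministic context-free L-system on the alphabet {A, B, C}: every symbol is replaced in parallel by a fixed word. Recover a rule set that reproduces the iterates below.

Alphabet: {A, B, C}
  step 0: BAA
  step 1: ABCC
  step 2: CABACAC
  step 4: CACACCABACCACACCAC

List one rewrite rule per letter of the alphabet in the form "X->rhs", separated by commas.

A->C, B->AB, C->AC

  step 1 ⇒ step 2: ABCC ⇒ C·AB·AC·AC
    A ↦ C
    B ↦ AB
    C ↦ AC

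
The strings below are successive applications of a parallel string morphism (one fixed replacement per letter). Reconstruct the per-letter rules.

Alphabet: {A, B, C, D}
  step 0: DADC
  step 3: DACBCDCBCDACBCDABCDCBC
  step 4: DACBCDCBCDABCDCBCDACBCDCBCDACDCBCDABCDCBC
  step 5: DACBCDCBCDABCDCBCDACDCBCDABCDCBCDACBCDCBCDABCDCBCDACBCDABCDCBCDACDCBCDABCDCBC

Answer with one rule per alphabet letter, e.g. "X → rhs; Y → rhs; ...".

  step 4 ⇒ step 5: DACBCDCBCDABCDCBCDACBCDCBCDACDCBCDABCDCBC ⇒ DA·C·BC·DC·BC·DA·BC·DC·BC·DA·C·DC·BC·DA·BC·DC·BC·DA·C·BC·DC·BC·DA·BC·DC·BC·DA·C·BC·DA·BC·DC·BC·DA·C·DC·BC·DA·BC·DC·BC
    A ↦ C
    B ↦ DC
    C ↦ BC
    D ↦ DA

A->C, B->DC, C->BC, D->DA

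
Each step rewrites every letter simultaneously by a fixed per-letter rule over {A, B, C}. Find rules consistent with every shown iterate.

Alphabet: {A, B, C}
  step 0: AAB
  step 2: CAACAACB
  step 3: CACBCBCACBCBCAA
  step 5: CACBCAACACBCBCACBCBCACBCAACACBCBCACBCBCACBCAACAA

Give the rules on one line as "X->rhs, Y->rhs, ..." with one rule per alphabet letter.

  step 2 ⇒ step 3: CAACAACB ⇒ CA·CB·CB·CA·CB·CB·CA·A
    A ↦ CB
    B ↦ A
    C ↦ CA

A->CB, B->A, C->CA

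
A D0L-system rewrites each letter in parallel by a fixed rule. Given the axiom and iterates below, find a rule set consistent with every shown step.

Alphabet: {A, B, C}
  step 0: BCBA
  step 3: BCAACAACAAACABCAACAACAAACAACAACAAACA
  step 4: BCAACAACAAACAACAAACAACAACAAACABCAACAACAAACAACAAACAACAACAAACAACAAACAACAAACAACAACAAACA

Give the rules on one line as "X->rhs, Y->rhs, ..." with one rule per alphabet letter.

A->ACA, B->BC, C->A

  step 3 ⇒ step 4: BCAACAACAAACABCAACAACAAACAACAACAAACA ⇒ BC·A·ACA·ACA·A·ACA·ACA·A·ACA·ACA·ACA·A·ACA·BC·A·ACA·ACA·A·ACA·ACA·A·ACA·ACA·ACA·A·ACA·ACA·A·ACA·ACA·A·ACA·ACA·ACA·A·ACA
    A ↦ ACA
    B ↦ BC
    C ↦ A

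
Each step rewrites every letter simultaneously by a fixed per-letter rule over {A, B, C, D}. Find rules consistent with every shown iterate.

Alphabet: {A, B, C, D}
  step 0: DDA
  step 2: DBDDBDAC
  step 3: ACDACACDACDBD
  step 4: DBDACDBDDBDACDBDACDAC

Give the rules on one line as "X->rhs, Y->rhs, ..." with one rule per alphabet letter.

A->D, B->D, C->BD, D->AC

  step 3 ⇒ step 4: ACDACACDACDBD ⇒ D·BD·AC·D·BD·D·BD·AC·D·BD·AC·D·AC
    A ↦ D
    B ↦ D
    C ↦ BD
    D ↦ AC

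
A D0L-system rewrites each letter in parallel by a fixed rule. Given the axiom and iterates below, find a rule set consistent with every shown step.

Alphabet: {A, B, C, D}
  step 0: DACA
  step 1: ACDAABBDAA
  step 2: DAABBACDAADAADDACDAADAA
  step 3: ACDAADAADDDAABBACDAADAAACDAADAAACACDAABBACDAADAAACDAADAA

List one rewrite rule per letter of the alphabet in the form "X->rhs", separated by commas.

  step 2 ⇒ step 3: DAABBACDAADAADDACDAADAA ⇒ AC·DAA·DAA·D·D·DAA·BB·AC·DAA·DAA·AC·DAA·DAA·AC·AC·DAA·BB·AC·DAA·DAA·AC·DAA·DAA
    A ↦ DAA
    B ↦ D
    C ↦ BB
    D ↦ AC

A->DAA, B->D, C->BB, D->AC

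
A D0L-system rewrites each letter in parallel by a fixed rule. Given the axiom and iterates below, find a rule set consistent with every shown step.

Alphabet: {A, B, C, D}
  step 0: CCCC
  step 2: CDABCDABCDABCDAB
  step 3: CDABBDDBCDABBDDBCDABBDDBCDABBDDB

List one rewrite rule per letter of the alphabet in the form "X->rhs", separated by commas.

  step 2 ⇒ step 3: CDABCDABCDABCDAB ⇒ CD·AB·BD·DB·CD·AB·BD·DB·CD·AB·BD·DB·CD·AB·BD·DB
    A ↦ BD
    B ↦ DB
    C ↦ CD
    D ↦ AB

A->BD, B->DB, C->CD, D->AB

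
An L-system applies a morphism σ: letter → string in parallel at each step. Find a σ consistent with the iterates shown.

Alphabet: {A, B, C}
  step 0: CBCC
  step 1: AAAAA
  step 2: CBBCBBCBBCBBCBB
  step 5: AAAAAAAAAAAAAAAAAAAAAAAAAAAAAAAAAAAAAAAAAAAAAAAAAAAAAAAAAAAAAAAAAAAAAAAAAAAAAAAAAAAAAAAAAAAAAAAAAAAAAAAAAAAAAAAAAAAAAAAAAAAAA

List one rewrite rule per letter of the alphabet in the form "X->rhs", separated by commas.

  step 1 ⇒ step 2: AAAAA ⇒ CBB·CBB·CBB·CBB·CBB
    A ↦ CBB
  step 0 ⇒ step 1: CBCC ⇒ A·AA·A·A
    B ↦ AA
  step 0 ⇒ step 1: CBCC ⇒ A·AA·A·A
    C ↦ A

A->CBB, B->AA, C->A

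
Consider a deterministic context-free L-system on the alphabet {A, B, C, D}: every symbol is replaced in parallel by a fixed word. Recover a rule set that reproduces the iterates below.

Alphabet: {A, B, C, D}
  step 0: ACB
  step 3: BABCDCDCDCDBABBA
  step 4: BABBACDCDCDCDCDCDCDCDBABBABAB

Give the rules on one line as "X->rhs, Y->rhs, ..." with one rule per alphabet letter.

  step 3 ⇒ step 4: BABCDCDCDCDBABBA ⇒ BA·B·BA·CD·CD·CD·CD·CD·CD·CD·CD·BA·B·BA·BA·B
    A ↦ B
    B ↦ BA
    C ↦ CD
    D ↦ CD

A->B, B->BA, C->CD, D->CD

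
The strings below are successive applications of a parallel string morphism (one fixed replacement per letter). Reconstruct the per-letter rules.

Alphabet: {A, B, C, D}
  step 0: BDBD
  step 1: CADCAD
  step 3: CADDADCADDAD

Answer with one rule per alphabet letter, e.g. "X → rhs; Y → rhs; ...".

  step 0 ⇒ step 1: BDBD ⇒ C·AD·C·AD
    B ↦ C
    D ↦ AD
    A ↦ D  (constrained at step 1)
    C ↦ B  (constrained at step 1)

A->D, B->C, C->B, D->AD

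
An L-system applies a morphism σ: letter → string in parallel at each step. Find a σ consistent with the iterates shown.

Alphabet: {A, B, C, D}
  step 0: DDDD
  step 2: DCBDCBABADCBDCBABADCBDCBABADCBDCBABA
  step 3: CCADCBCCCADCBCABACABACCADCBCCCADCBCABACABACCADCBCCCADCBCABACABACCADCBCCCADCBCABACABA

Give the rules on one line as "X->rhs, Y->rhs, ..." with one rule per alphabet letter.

A->ABA, B->C, C->DCB, D->CCA

  step 2 ⇒ step 3: DCBDCBABADCBDCBABADCBDCBABADCBDCBABA ⇒ CCA·DCB·C·CCA·DCB·C·ABA·C·ABA·CCA·DCB·C·CCA·DCB·C·ABA·C·ABA·CCA·DCB·C·CCA·DCB·C·ABA·C·ABA·CCA·DCB·C·CCA·DCB·C·ABA·C·ABA
    A ↦ ABA
    B ↦ C
    C ↦ DCB
    D ↦ CCA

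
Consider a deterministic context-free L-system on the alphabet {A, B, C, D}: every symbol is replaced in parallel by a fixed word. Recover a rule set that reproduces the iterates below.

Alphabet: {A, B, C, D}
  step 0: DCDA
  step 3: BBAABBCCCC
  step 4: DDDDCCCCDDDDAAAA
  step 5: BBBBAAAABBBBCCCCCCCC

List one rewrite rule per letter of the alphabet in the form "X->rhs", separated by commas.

  step 4 ⇒ step 5: DDDDCCCCDDDDAAAA ⇒ B·B·B·B·A·A·A·A·B·B·B·B·CC·CC·CC·CC
    A ↦ CC
    C ↦ A
    D ↦ B
  step 3 ⇒ step 4: BBAABBCCCC ⇒ DD·DD·CC·CC·DD·DD·A·A·A·A
    B ↦ DD

A->CC, B->DD, C->A, D->B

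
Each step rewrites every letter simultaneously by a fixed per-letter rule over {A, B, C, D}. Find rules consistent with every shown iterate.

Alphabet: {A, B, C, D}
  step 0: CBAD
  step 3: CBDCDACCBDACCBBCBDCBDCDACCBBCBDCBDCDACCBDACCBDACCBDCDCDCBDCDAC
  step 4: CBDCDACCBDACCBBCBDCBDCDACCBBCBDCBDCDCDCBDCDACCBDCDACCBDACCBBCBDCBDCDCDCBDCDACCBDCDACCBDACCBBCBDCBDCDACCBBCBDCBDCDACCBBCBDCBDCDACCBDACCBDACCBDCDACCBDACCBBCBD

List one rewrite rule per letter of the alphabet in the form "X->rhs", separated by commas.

  step 3 ⇒ step 4: CBDCDACCBDACCBBCBDCBDCDACCBBCBDCBDCDACCBDACCBDACCBDCDCDCBDCDAC ⇒ CBD·CD·AC·CBD·AC·CBB·CBD·CBD·CD·AC·CBB·CBD·CBD·CD·CD·CBD·CD·AC·CBD·CD·AC·CBD·AC·CBB·CBD·CBD·CD·CD·CBD·CD·AC·CBD·CD·AC·CBD·AC·CBB·CBD·CBD·CD·AC·CBB·CBD·CBD·CD·AC·CBB·CBD·CBD·CD·AC·CBD·AC·CBD·AC·CBD·CD·AC·CBD·AC·CBB·CBD
    A ↦ CBB
    B ↦ CD
    C ↦ CBD
    D ↦ AC

A->CBB, B->CD, C->CBD, D->AC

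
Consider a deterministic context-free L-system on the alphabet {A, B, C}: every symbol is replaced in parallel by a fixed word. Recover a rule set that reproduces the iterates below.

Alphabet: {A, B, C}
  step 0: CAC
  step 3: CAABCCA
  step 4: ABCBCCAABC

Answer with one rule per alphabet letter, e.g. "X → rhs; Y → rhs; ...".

A->BC, B->C, C->A

  step 3 ⇒ step 4: CAABCCA ⇒ A·BC·BC·C·A·A·BC
    A ↦ BC
    B ↦ C
    C ↦ A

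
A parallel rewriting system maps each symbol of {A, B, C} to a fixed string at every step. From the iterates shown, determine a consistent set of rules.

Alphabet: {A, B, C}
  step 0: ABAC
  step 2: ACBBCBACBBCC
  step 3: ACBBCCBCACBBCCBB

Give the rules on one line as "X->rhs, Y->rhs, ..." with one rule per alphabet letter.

A->ACB, B->C, C->B

  step 2 ⇒ step 3: ACBBCBACBBCC ⇒ ACB·B·C·C·B·C·ACB·B·C·C·B·B
    A ↦ ACB
    B ↦ C
    C ↦ B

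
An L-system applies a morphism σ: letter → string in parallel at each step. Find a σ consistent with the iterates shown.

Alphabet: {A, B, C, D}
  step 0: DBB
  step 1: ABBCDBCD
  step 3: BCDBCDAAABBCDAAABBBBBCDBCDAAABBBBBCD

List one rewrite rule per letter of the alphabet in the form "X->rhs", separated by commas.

  step 0 ⇒ step 1: DBB ⇒ AB·BCD·BCD
    B ↦ BCD
    D ↦ AB
    A ↦ B  (constrained at step 1)
    C ↦ AA  (constrained at step 1)

A->B, B->BCD, C->AA, D->AB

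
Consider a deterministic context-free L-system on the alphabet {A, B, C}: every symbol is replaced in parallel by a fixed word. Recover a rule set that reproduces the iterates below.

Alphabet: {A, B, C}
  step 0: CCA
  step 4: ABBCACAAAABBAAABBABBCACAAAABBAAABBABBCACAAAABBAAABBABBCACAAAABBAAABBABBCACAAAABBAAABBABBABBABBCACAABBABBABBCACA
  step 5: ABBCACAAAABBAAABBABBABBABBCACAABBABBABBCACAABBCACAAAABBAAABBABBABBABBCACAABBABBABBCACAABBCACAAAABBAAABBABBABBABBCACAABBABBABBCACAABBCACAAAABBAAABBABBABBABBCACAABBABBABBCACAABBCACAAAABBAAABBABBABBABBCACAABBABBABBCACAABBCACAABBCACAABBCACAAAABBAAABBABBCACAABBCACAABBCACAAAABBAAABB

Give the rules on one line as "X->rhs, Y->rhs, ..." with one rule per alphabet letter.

A->ABB, B->CA, C->AA

  step 4 ⇒ step 5: ABBCACAAAABBAAABBABBCACAAAABBAAABBABBCACAAAABBAAABBABBCACAAAABBAAABBABBCACAAAABBAAABBABBABBABBCACAABBABBABBCACA ⇒ ABB·CA·CA·AA·ABB·AA·ABB·ABB·ABB·ABB·CA·CA·ABB·ABB·ABB·CA·CA·ABB·CA·CA·AA·ABB·AA·ABB·ABB·ABB·ABB·CA·CA·ABB·ABB·ABB·CA·CA·ABB·CA·CA·AA·ABB·AA·ABB·ABB·ABB·ABB·CA·CA·ABB·ABB·ABB·CA·CA·ABB·CA·CA·AA·ABB·AA·ABB·ABB·ABB·ABB·CA·CA·ABB·ABB·ABB·CA·CA·ABB·CA·CA·AA·ABB·AA·ABB·ABB·ABB·ABB·CA·CA·ABB·ABB·ABB·CA·CA·ABB·CA·CA·ABB·CA·CA·ABB·CA·CA·AA·ABB·AA·ABB·ABB·CA·CA·ABB·CA·CA·ABB·CA·CA·AA·ABB·AA·ABB
    A ↦ ABB
    B ↦ CA
    C ↦ AA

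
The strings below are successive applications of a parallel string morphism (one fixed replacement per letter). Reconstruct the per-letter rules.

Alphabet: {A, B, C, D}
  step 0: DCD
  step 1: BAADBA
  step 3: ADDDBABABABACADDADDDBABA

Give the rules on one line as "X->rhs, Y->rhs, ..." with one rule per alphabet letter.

  step 0 ⇒ step 1: DCD ⇒ BA·AD·BA
    C ↦ AD
    D ↦ BA
    A ↦ DD  (constrained at step 1)
    B ↦ CA  (constrained at step 1)

A->DD, B->CA, C->AD, D->BA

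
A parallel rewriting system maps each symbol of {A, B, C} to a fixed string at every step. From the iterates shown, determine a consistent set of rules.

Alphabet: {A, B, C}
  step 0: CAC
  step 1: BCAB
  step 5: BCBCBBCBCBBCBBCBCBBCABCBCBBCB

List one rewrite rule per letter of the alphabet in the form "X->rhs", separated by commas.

  step 0 ⇒ step 1: CAC ⇒ B·CA·B
    A ↦ CA
    C ↦ B
    B ↦ CB  (constrained at step 1)

A->CA, B->CB, C->B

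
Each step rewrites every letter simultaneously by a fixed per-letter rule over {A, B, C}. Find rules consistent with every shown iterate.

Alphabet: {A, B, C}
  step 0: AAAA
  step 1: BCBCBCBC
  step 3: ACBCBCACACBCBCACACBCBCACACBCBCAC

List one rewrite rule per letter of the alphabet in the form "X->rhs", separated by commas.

A->BC, B->CA, C->AC

  step 0 ⇒ step 1: AAAA ⇒ BC·BC·BC·BC
    A ↦ BC
    B ↦ CA  (constrained at step 1)
    C ↦ AC  (constrained at step 1)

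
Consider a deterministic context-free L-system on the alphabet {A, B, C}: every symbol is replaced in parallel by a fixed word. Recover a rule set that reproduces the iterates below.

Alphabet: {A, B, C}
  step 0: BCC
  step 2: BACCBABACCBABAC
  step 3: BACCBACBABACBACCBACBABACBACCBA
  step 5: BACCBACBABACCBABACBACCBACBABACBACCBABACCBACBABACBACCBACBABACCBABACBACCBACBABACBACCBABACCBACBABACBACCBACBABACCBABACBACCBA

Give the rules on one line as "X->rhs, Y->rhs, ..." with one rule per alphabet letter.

A->C, B->BA, C->CBA

  step 2 ⇒ step 3: BACCBABACCBABAC ⇒ BA·C·CBA·CBA·BA·C·BA·C·CBA·CBA·BA·C·BA·C·CBA
    A ↦ C
    B ↦ BA
    C ↦ CBA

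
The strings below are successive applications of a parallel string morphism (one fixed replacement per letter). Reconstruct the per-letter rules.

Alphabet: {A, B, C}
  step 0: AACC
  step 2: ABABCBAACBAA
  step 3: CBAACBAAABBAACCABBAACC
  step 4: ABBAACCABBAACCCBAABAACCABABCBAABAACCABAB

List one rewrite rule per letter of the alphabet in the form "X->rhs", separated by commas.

A->C, B->BAA, C->AB

  step 3 ⇒ step 4: CBAACBAAABBAACCABBAACC ⇒ AB·BAA·C·C·AB·BAA·C·C·C·BAA·BAA·C·C·AB·AB·C·BAA·BAA·C·C·AB·AB
    A ↦ C
    B ↦ BAA
    C ↦ AB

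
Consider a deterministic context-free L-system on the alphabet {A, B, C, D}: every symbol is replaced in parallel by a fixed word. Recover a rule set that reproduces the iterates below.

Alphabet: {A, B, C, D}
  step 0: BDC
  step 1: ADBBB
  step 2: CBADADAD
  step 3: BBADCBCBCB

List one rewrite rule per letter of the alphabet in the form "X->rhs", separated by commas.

  step 2 ⇒ step 3: CBADADAD ⇒ BB·AD·C·B·C·B·C·B
    A ↦ C
    B ↦ AD
    C ↦ BB
    D ↦ B

A->C, B->AD, C->BB, D->B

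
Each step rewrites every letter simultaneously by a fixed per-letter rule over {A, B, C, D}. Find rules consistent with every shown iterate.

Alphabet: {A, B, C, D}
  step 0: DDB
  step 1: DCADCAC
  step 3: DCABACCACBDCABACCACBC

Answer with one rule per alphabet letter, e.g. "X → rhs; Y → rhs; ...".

A->AC, B->C, C->B, D->DCA

  step 0 ⇒ step 1: DDB ⇒ DCA·DCA·C
    B ↦ C
    D ↦ DCA
    A ↦ AC  (constrained at step 1)
    C ↦ B  (constrained at step 1)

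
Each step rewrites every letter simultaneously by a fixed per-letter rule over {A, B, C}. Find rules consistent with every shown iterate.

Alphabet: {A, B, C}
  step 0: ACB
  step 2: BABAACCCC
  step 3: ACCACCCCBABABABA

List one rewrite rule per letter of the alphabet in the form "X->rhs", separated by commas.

  step 2 ⇒ step 3: BABAACCCC ⇒ A·CC·A·CC·CC·BA·BA·BA·BA
    A ↦ CC
    B ↦ A
    C ↦ BA

A->CC, B->A, C->BA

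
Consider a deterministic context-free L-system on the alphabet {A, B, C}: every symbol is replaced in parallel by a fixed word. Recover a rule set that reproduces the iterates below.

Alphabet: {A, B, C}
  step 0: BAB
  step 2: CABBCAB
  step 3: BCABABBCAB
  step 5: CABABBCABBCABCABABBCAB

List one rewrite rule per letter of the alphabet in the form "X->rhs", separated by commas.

A->C, B->AB, C->B

  step 2 ⇒ step 3: CABBCAB ⇒ B·C·AB·AB·B·C·AB
    A ↦ C
    B ↦ AB
    C ↦ B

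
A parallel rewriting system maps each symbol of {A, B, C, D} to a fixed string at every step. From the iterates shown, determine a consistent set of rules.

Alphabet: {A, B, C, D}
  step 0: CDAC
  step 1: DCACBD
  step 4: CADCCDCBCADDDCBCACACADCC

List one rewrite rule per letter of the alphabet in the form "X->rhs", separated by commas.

  step 0 ⇒ step 1: CDAC ⇒ D·CA·CB·D
    A ↦ CB
    C ↦ D
    D ↦ CA
    B ↦ CC  (constrained at step 1)

A->CB, B->CC, C->D, D->CA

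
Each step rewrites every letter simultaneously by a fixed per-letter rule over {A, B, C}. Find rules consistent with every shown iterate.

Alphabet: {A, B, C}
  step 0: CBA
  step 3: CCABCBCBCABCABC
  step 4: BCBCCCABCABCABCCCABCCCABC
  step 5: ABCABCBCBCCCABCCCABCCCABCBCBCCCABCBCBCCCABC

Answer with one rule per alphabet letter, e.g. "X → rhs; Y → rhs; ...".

A->CC, B->A, C->BC

  step 4 ⇒ step 5: BCBCCCABCABCABCCCABCCCABC ⇒ A·BC·A·BC·BC·BC·CC·A·BC·CC·A·BC·CC·A·BC·BC·BC·CC·A·BC·BC·BC·CC·A·BC
    A ↦ CC
    B ↦ A
    C ↦ BC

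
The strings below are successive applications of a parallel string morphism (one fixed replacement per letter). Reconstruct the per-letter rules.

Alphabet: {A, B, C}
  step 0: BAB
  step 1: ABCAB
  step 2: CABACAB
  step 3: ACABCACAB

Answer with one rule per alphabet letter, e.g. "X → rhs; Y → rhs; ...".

A->C, B->AB, C->A

  step 2 ⇒ step 3: CABACAB ⇒ A·C·AB·C·A·C·AB
    A ↦ C
    B ↦ AB
    C ↦ A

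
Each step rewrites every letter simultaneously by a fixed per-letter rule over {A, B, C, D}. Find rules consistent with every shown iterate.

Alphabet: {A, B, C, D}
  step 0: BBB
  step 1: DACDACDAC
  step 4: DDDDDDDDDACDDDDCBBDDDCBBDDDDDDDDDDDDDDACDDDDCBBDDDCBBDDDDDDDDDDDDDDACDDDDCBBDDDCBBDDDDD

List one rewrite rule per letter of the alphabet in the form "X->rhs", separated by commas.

A->CB, B->DAC, C->BD, D->DD

  step 0 ⇒ step 1: BBB ⇒ DAC·DAC·DAC
    B ↦ DAC
    A ↦ CB  (constrained at step 1)
    C ↦ BD  (constrained at step 1)
    D ↦ DD  (constrained at step 1)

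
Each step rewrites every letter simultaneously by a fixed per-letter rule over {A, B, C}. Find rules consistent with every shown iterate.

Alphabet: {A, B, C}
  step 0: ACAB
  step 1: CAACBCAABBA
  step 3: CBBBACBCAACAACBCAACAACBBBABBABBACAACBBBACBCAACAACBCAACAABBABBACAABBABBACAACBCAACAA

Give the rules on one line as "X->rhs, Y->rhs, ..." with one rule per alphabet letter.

A->CAA, B->BBA, C->CB

  step 0 ⇒ step 1: ACAB ⇒ CAA·CB·CAA·BBA
    A ↦ CAA
    B ↦ BBA
    C ↦ CB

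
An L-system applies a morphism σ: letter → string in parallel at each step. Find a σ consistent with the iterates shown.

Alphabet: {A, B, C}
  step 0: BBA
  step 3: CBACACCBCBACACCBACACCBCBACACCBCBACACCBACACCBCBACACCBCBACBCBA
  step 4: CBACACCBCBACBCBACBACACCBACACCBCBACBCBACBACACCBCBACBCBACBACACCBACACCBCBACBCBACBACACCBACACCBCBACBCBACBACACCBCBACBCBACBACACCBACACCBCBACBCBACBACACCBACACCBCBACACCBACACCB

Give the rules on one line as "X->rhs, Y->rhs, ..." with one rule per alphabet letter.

A->CB, B->CAC, C->CBA

  step 3 ⇒ step 4: CBACACCBCBACACCBACACCBCBACACCBCBACACCBACACCBCBACACCBCBACBCBA ⇒ CBA·CAC·CB·CBA·CB·CBA·CBA·CAC·CBA·CAC·CB·CBA·CB·CBA·CBA·CAC·CB·CBA·CB·CBA·CBA·CAC·CBA·CAC·CB·CBA·CB·CBA·CBA·CAC·CBA·CAC·CB·CBA·CB·CBA·CBA·CAC·CB·CBA·CB·CBA·CBA·CAC·CBA·CAC·CB·CBA·CB·CBA·CBA·CAC·CBA·CAC·CB·CBA·CAC·CBA·CAC·CB
    A ↦ CB
    B ↦ CAC
    C ↦ CBA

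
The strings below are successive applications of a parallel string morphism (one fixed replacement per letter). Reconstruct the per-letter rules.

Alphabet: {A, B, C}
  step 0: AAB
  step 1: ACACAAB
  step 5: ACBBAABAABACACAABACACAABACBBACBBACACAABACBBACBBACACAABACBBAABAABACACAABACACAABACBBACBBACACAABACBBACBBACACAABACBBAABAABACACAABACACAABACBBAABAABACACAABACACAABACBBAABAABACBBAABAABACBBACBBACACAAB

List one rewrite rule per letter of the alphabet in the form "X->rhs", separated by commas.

  step 0 ⇒ step 1: AAB ⇒ AC·AC·AAB
    A ↦ AC
    B ↦ AAB
    C ↦ BB  (constrained at step 1)

A->AC, B->AAB, C->BB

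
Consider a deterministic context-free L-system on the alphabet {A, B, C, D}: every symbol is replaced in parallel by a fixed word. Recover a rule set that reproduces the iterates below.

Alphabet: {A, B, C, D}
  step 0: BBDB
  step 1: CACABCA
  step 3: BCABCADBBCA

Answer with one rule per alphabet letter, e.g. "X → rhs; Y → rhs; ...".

  step 0 ⇒ step 1: BBDB ⇒ CA·CA·B·CA
    B ↦ CA
    D ↦ B
    A ↦ B  (constrained at step 1)
    C ↦ D  (constrained at step 1)

A->B, B->CA, C->D, D->B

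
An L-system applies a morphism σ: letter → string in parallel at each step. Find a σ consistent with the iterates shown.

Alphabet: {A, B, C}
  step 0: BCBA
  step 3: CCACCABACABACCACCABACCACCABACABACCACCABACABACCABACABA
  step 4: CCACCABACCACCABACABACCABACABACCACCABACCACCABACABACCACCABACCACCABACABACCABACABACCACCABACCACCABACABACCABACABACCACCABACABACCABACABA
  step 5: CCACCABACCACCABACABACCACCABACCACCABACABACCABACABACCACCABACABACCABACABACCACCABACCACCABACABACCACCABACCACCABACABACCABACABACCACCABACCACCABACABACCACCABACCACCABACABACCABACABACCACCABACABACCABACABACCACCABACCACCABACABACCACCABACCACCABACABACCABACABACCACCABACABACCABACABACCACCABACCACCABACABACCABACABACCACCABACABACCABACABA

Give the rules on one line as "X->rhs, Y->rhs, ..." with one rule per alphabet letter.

  step 4 ⇒ step 5: CCACCABACCACCABACABACCABACABACCACCABACCACCABACABACCACCABACCACCABACABACCABACABACCACCABACCACCABACABACCABACABACCACCABACABACCABACABA ⇒ CCA·CCA·BA·CCA·CCA·BA·CA·BA·CCA·CCA·BA·CCA·CCA·BA·CA·BA·CCA·BA·CA·BA·CCA·CCA·BA·CA·BA·CCA·BA·CA·BA·CCA·CCA·BA·CCA·CCA·BA·CA·BA·CCA·CCA·BA·CCA·CCA·BA·CA·BA·CCA·BA·CA·BA·CCA·CCA·BA·CCA·CCA·BA·CA·BA·CCA·CCA·BA·CCA·CCA·BA·CA·BA·CCA·BA·CA·BA·CCA·CCA·BA·CA·BA·CCA·BA·CA·BA·CCA·CCA·BA·CCA·CCA·BA·CA·BA·CCA·CCA·BA·CCA·CCA·BA·CA·BA·CCA·BA·CA·BA·CCA·CCA·BA·CA·BA·CCA·BA·CA·BA·CCA·CCA·BA·CCA·CCA·BA·CA·BA·CCA·BA·CA·BA·CCA·CCA·BA·CA·BA·CCA·BA·CA·BA
    A ↦ BA
    B ↦ CA
    C ↦ CCA

A->BA, B->CA, C->CCA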